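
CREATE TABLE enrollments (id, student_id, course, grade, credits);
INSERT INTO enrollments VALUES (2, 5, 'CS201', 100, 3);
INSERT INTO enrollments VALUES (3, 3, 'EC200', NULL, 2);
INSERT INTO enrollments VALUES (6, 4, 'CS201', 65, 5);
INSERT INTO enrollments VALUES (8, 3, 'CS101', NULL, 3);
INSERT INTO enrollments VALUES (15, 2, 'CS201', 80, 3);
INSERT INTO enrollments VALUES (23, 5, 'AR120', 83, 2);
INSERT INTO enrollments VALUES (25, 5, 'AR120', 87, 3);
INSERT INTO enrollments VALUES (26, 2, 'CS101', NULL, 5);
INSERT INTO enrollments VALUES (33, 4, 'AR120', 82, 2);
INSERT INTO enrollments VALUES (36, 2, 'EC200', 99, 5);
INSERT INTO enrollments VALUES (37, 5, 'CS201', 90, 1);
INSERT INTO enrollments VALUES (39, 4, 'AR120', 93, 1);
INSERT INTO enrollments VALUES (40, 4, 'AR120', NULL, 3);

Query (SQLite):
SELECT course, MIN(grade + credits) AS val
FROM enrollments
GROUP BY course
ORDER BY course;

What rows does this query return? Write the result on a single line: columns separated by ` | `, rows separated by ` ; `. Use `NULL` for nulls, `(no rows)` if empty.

For each row compute grade + credits.
Group by course; take MIN of the expression per group.
  AR120: ids {23, 25, 33, 39, 40} → MIN(grade + credits)=84
  CS101: ids {8, 26} → MIN(grade + credits)=NULL
  CS201: ids {2, 6, 15, 37} → MIN(grade + credits)=70
  EC200: ids {3, 36} → MIN(grade + credits)=104

AR120 | 84 ; CS101 | NULL ; CS201 | 70 ; EC200 | 104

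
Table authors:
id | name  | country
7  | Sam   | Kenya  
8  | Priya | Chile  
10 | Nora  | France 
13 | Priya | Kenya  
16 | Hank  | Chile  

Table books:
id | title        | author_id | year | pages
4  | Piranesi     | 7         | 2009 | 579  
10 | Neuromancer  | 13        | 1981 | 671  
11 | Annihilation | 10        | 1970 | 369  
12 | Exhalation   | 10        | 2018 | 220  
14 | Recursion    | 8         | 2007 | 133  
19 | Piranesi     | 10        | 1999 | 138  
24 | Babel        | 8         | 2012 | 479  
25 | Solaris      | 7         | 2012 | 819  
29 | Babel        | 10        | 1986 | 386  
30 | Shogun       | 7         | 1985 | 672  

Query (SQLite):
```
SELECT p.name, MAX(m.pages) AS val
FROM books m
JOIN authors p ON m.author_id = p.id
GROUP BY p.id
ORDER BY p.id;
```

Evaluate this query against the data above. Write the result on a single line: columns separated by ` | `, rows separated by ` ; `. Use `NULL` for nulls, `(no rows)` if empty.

Sam | 819 ; Priya | 479 ; Nora | 386 ; Priya | 671

Join each books row to its authors via author_id.
Group joined rows by authors.id; compute MAX(m.pages) per group.
  7: ids {4, 25, 30} → MAX(m.pages)=819
  8: ids {14, 24} → MAX(m.pages)=479
  10: ids {11, 12, 19, 29} → MAX(m.pages)=386
  13: ids {10} → MAX(m.pages)=671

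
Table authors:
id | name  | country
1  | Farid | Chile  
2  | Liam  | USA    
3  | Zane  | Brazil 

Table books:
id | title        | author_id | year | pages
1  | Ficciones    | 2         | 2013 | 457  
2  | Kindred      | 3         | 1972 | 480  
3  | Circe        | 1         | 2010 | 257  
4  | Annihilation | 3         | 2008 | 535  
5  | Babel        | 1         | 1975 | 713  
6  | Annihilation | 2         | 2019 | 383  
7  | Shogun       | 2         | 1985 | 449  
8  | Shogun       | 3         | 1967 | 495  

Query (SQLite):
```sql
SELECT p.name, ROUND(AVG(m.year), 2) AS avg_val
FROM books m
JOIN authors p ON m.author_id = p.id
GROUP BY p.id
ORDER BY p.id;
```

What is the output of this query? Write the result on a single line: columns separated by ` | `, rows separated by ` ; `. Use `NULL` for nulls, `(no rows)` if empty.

Farid | 1992.5 ; Liam | 2005.67 ; Zane | 1982.33

Join each books row to its authors via author_id.
Group joined rows by authors.id; compute ROUND(AVG(m.year), 2) per group.
  1: ids {3, 5} → ROUND(AVG(m.year), 2)=1992.5
  2: ids {1, 6, 7} → ROUND(AVG(m.year), 2)=2005.67
  3: ids {2, 4, 8} → ROUND(AVG(m.year), 2)=1982.33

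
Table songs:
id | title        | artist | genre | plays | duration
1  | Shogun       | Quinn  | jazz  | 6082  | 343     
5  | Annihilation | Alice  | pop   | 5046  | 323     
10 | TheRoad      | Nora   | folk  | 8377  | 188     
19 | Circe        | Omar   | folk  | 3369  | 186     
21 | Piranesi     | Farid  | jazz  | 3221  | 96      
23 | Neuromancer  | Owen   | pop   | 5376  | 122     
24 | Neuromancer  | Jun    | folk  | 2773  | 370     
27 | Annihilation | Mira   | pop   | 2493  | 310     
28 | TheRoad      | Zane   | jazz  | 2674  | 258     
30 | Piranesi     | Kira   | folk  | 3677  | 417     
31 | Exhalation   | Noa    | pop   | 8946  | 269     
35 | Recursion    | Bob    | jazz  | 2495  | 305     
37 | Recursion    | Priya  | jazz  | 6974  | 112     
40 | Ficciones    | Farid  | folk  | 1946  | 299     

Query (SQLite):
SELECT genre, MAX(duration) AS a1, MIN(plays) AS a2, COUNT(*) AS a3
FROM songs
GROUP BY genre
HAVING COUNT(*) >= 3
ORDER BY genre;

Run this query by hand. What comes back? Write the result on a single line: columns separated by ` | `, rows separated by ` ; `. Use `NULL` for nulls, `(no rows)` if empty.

Group songs by genre.
Per group compute: MAX(duration), MIN(plays), COUNT(*).
HAVING: drop groups with fewer than 3 rows.
  folk: ids {10, 19, 24, 30, 40} → MAX(duration)=417, MIN(plays)=1946, COUNT(*)=5
  jazz: ids {1, 21, 28, 35, 37} → MAX(duration)=343, MIN(plays)=2495, COUNT(*)=5
  pop: ids {5, 23, 27, 31} → MAX(duration)=323, MIN(plays)=2493, COUNT(*)=4

folk | 417 | 1946 | 5 ; jazz | 343 | 2495 | 5 ; pop | 323 | 2493 | 4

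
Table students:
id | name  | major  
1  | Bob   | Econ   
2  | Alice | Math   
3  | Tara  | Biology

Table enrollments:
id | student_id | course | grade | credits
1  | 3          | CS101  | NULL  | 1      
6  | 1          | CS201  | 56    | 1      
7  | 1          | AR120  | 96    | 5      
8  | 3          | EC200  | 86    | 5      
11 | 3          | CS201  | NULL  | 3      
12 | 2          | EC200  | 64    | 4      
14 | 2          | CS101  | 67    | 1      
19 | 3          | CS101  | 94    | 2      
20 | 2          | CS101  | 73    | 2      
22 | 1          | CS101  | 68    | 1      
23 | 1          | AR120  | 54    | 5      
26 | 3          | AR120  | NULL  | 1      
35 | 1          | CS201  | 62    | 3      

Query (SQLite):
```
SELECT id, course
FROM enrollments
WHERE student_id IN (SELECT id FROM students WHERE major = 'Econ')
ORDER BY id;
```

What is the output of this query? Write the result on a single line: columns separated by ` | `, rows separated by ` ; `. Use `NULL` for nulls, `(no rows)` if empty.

6 | CS201 ; 7 | AR120 ; 22 | CS101 ; 23 | AR120 ; 35 | CS201

Inner query: students.id where major = 'Econ'.
Outer: keep enrollments rows whose student_id is in that set.
Inner query → {1}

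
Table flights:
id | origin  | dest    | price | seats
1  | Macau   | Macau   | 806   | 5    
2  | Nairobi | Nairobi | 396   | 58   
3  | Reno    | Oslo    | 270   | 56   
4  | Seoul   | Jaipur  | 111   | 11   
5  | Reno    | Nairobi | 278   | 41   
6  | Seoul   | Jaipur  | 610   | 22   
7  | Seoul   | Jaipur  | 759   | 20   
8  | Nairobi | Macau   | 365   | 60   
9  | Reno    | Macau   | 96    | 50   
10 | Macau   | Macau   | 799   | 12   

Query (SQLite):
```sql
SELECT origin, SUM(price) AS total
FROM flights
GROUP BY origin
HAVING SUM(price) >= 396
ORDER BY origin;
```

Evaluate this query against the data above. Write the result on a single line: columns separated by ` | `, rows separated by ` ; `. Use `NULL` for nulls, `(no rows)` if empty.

Macau | 1605 ; Nairobi | 761 ; Reno | 644 ; Seoul | 1480

Partition flights by origin; compute SUM(price) within each group.
HAVING: keep groups where SUM(price) >= 396.
  Macau: ids {1, 10} → SUM(price)=1605
  Nairobi: ids {2, 8} → SUM(price)=761
  Reno: ids {3, 5, 9} → SUM(price)=644
  Seoul: ids {4, 6, 7} → SUM(price)=1480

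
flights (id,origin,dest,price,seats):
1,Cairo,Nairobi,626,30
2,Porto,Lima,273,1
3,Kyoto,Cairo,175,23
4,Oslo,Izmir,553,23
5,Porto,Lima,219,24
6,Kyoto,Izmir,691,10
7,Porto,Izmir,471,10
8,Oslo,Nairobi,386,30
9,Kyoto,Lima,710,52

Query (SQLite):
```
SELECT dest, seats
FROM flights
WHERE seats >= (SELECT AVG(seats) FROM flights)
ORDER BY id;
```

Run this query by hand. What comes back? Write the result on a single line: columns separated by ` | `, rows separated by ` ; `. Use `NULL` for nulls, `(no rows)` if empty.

Nairobi | 30 ; Cairo | 23 ; Izmir | 23 ; Lima | 24 ; Nairobi | 30 ; Lima | 52

Scalar subquery: AVG(seats) over all flights rows = 22.555556 (≈; comparison uses full precision).
Keep rows where seats >= that value.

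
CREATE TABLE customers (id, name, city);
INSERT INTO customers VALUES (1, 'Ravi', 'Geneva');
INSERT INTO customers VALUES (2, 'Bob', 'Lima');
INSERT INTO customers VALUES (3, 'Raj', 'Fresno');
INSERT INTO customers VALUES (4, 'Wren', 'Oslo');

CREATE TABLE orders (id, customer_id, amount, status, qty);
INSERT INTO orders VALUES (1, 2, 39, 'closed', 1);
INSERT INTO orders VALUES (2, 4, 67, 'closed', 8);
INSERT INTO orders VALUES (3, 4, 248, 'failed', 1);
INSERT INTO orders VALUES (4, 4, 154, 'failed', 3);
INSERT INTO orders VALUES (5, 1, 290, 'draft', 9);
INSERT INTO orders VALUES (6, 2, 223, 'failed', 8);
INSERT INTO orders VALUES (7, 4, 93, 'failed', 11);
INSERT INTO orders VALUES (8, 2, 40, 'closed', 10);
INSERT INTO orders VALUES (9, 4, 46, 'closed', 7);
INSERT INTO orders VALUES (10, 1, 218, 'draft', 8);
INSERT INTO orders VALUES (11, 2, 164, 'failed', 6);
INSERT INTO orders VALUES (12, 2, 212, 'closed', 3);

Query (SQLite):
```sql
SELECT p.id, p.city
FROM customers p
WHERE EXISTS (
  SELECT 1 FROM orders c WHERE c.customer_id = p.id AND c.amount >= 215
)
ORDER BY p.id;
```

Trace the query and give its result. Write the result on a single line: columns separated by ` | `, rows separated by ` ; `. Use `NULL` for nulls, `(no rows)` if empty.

For each customers row, check whether any orders with matching customer_id has amount >= 215.
Keep rows where that is true.

1 | Geneva ; 2 | Lima ; 4 | Oslo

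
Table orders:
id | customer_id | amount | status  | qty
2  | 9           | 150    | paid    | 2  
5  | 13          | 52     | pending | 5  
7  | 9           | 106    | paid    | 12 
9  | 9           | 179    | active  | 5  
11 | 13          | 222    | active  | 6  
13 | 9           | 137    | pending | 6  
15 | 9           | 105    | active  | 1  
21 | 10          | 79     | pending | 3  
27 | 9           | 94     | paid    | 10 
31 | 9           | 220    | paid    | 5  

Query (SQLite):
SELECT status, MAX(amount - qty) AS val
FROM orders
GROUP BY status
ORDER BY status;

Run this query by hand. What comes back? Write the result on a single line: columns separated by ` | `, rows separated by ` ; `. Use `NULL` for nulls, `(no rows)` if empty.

For each row compute amount - qty.
Group by status; take MAX of the expression per group.
  active: ids {9, 11, 15} → MAX(amount - qty)=216
  paid: ids {2, 7, 27, 31} → MAX(amount - qty)=215
  pending: ids {5, 13, 21} → MAX(amount - qty)=131

active | 216 ; paid | 215 ; pending | 131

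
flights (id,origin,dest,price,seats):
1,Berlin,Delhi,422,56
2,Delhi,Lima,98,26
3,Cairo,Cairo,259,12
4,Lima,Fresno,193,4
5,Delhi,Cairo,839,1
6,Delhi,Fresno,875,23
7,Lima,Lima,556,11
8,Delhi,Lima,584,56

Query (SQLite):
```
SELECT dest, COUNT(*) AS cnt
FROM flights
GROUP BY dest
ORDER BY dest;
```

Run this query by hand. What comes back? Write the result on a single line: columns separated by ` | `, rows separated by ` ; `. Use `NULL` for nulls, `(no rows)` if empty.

Cairo | 2 ; Delhi | 1 ; Fresno | 2 ; Lima | 3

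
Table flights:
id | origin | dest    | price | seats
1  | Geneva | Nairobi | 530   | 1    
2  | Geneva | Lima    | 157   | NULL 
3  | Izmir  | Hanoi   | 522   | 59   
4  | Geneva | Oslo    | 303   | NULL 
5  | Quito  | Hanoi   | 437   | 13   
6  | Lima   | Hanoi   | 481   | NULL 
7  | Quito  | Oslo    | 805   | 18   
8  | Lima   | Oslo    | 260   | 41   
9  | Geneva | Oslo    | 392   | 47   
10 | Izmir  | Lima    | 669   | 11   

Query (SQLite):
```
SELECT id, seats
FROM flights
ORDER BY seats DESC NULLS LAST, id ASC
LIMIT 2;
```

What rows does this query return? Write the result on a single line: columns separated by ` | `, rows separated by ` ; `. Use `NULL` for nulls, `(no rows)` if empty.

3 | 59 ; 9 | 47

Sort by seats desc, tiebreak id asc: (59, id=3), (47, id=9), (41, id=8), (18, id=7), (13, id=5) …. Take first 2.
NULLS LAST: NULL seats rows go after all non-NULL rows (among themselves ordered by id asc).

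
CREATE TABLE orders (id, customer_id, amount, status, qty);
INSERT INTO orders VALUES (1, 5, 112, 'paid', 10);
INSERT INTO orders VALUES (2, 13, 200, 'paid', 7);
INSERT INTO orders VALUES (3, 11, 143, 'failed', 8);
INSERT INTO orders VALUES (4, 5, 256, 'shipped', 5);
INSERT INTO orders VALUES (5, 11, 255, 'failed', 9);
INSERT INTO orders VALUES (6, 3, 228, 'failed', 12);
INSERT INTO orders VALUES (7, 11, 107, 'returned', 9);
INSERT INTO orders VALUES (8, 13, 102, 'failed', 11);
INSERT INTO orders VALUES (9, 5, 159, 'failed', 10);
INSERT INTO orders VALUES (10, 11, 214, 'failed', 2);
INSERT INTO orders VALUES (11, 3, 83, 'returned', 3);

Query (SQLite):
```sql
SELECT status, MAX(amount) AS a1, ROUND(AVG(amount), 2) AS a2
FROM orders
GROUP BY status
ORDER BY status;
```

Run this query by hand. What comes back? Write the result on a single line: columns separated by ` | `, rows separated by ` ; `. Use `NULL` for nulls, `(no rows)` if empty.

failed | 255 | 183.5 ; paid | 200 | 156 ; returned | 107 | 95 ; shipped | 256 | 256

Group orders by status.
Per group compute: MAX(amount), ROUND(AVG(amount), 2).
  failed: ids {3, 5, 6, 8, 9, 10} → MAX(amount)=255, ROUND(AVG(amount), 2)=183.5
  paid: ids {1, 2} → MAX(amount)=200, ROUND(AVG(amount), 2)=156
  returned: ids {7, 11} → MAX(amount)=107, ROUND(AVG(amount), 2)=95
  shipped: ids {4} → MAX(amount)=256, ROUND(AVG(amount), 2)=256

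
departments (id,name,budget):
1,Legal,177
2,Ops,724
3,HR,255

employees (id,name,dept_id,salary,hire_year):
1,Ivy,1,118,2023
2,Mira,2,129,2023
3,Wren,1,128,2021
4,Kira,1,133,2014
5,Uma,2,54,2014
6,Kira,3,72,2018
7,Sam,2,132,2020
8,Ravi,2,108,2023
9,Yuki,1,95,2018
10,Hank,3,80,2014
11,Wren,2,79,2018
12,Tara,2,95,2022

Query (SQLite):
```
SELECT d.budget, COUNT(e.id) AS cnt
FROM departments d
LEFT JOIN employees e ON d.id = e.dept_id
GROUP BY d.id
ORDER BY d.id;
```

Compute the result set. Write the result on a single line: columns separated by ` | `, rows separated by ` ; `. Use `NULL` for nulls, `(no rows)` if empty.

LEFT JOIN keeps every departments row; unmatched ones get NULL for employees columns.
Group by departments.id and compute COUNT(e.id). COUNT(col) of an all-NULL group is 0.
  1: ids {1, 3, 4, 9} → COUNT(e.id)=4
  2: ids {2, 5, 7, 8, 11, 12} → COUNT(e.id)=6
  3: ids {6, 10} → COUNT(e.id)=2

177 | 4 ; 724 | 6 ; 255 | 2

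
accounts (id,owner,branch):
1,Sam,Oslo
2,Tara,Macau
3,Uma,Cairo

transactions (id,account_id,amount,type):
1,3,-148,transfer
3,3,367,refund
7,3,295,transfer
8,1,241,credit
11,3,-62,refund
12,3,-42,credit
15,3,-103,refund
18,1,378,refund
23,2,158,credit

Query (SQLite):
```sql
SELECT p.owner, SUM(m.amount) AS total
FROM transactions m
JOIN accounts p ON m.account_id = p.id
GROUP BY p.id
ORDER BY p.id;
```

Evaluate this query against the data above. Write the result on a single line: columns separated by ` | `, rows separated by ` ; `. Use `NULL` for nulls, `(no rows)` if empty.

Join each transactions row to its accounts via account_id.
Group joined rows by accounts.id; compute SUM(m.amount) per group.
  1: ids {8, 18} → SUM(m.amount)=619
  2: ids {23} → SUM(m.amount)=158
  3: ids {1, 3, 7, 11, 12, 15} → SUM(m.amount)=307

Sam | 619 ; Tara | 158 ; Uma | 307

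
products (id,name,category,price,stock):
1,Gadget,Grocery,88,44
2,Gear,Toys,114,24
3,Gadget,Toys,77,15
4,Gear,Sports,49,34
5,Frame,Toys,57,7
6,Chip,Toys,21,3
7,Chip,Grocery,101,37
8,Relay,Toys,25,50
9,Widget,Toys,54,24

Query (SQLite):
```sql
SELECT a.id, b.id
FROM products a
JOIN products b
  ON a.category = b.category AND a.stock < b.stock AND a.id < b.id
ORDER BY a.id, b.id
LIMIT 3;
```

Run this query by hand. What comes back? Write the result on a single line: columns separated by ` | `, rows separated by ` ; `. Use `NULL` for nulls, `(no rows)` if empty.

Pairs (a,b) with same category, a.stock < b.stock, a.id < b.id.
category groups: Grocery:{1,7} Sports:{4} Toys:{2,3,5,6,8,9}
Ordered by (a.id, b.id); first 3.

2 | 8 ; 3 | 8 ; 3 | 9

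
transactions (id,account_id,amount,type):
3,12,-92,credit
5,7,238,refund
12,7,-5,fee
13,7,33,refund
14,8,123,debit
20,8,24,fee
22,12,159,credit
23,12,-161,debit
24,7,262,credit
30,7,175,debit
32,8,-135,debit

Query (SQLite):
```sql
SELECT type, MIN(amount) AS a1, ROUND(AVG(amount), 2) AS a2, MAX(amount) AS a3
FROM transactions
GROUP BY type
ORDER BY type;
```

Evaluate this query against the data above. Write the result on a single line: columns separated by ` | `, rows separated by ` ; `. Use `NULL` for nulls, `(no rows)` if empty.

credit | -92 | 109.67 | 262 ; debit | -161 | 0.5 | 175 ; fee | -5 | 9.5 | 24 ; refund | 33 | 135.5 | 238

Group transactions by type.
Per group compute: MIN(amount), ROUND(AVG(amount), 2), MAX(amount).
  credit: ids {3, 22, 24} → MIN(amount)=-92, ROUND(AVG(amount), 2)=109.67, MAX(amount)=262
  debit: ids {14, 23, 30, 32} → MIN(amount)=-161, ROUND(AVG(amount), 2)=0.5, MAX(amount)=175
  fee: ids {12, 20} → MIN(amount)=-5, ROUND(AVG(amount), 2)=9.5, MAX(amount)=24
  refund: ids {5, 13} → MIN(amount)=33, ROUND(AVG(amount), 2)=135.5, MAX(amount)=238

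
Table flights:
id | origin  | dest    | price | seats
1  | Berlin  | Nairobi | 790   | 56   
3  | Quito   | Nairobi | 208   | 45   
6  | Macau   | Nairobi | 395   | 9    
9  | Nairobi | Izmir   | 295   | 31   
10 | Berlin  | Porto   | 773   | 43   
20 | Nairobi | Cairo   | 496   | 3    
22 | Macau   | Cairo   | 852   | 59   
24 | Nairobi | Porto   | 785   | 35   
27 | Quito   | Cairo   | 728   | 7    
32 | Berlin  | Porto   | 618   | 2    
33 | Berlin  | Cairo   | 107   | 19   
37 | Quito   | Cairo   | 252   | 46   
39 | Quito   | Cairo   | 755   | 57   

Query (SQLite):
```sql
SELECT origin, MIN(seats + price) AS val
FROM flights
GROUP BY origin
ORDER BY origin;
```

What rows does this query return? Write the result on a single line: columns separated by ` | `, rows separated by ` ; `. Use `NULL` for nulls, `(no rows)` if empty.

Berlin | 126 ; Macau | 404 ; Nairobi | 326 ; Quito | 253

For each row compute seats + price.
Group by origin; take MIN of the expression per group.
  Berlin: ids {1, 10, 32, 33} → MIN(seats + price)=126
  Macau: ids {6, 22} → MIN(seats + price)=404
  Nairobi: ids {9, 20, 24} → MIN(seats + price)=326
  Quito: ids {3, 27, 37, 39} → MIN(seats + price)=253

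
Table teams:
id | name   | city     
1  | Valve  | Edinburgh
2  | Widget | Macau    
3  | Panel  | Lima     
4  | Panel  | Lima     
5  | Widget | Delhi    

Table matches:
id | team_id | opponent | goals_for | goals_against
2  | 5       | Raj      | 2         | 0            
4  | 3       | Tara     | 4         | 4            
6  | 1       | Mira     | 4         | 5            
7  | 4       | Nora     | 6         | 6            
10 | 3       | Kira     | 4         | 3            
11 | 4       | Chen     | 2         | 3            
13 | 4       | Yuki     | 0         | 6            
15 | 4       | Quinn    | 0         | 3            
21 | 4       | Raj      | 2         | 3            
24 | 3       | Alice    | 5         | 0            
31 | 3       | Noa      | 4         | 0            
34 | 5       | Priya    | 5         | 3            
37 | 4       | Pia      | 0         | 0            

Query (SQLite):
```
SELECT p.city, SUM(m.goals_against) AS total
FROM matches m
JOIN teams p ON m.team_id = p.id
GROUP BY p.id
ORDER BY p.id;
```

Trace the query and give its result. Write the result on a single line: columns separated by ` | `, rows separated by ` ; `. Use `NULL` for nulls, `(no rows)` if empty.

Edinburgh | 5 ; Lima | 7 ; Lima | 21 ; Delhi | 3

Join each matches row to its teams via team_id.
Group joined rows by teams.id; compute SUM(m.goals_against) per group.
  1: ids {6} → SUM(m.goals_against)=5
  3: ids {4, 10, 24, 31} → SUM(m.goals_against)=7
  4: ids {7, 11, 13, 15, 21, 37} → SUM(m.goals_against)=21
  5: ids {2, 34} → SUM(m.goals_against)=3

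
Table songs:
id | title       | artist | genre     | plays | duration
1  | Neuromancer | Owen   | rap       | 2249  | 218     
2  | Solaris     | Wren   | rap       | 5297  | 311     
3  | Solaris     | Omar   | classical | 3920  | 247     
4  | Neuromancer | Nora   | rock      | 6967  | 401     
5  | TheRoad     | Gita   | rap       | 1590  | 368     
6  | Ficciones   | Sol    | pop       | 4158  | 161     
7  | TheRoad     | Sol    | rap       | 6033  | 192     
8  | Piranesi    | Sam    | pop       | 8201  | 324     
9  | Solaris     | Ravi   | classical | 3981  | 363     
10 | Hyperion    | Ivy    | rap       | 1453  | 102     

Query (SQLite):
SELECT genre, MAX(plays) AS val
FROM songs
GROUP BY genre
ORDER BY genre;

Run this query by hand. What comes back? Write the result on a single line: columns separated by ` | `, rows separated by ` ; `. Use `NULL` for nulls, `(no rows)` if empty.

classical | 3981 ; pop | 8201 ; rap | 6033 ; rock | 6967

Partition songs by genre; compute MAX(plays) within each group.
  classical: ids {3, 9} → MAX(plays)=3981
  pop: ids {6, 8} → MAX(plays)=8201
  rap: ids {1, 2, 5, 7, 10} → MAX(plays)=6033
  rock: ids {4} → MAX(plays)=6967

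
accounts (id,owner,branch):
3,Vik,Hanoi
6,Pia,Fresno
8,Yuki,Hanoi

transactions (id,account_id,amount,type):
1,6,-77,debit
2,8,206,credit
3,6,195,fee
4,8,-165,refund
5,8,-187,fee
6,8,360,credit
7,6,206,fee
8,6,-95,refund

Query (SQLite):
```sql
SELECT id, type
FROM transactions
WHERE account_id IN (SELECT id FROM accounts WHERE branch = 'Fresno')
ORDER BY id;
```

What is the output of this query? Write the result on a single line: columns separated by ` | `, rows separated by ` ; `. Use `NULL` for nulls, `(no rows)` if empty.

1 | debit ; 3 | fee ; 7 | fee ; 8 | refund

Inner query: accounts.id where branch = 'Fresno'.
Outer: keep transactions rows whose account_id is in that set.
Inner query → {6}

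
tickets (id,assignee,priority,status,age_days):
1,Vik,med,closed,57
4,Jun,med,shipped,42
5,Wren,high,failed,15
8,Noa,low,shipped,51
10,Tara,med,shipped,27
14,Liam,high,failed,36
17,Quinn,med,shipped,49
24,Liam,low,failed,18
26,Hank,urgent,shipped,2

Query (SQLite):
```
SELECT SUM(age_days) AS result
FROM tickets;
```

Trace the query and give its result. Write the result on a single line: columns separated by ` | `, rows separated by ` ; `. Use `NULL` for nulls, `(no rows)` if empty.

297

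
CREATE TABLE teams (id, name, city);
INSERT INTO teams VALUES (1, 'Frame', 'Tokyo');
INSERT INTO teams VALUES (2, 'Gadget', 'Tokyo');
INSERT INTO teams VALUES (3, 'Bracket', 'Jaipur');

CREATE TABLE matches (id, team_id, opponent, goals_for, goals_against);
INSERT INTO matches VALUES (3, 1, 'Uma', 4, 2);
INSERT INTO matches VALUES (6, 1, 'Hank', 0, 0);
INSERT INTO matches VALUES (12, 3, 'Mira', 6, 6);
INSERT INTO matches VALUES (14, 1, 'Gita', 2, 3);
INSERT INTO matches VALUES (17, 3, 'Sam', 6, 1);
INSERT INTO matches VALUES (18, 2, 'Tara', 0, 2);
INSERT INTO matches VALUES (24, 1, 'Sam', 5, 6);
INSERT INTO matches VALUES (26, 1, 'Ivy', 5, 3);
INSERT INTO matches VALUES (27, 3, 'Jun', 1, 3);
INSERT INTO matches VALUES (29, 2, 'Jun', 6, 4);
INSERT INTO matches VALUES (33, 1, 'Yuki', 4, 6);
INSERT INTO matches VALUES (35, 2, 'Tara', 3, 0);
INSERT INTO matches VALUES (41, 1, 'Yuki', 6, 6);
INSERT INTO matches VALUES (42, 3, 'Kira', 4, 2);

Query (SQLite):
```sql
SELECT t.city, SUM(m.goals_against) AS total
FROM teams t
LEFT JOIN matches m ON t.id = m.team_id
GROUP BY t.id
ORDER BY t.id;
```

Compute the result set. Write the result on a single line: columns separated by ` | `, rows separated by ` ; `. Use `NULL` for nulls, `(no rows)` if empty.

Tokyo | 26 ; Tokyo | 6 ; Jaipur | 12

LEFT JOIN keeps every teams row; unmatched ones get NULL for matches columns.
Group by teams.id and compute SUM(m.goals_against). SUM over an all-NULL group is NULL.
  1: ids {3, 6, 14, 24, 26, 33, 41} → SUM(m.goals_against)=26
  2: ids {18, 29, 35} → SUM(m.goals_against)=6
  3: ids {12, 17, 27, 42} → SUM(m.goals_against)=12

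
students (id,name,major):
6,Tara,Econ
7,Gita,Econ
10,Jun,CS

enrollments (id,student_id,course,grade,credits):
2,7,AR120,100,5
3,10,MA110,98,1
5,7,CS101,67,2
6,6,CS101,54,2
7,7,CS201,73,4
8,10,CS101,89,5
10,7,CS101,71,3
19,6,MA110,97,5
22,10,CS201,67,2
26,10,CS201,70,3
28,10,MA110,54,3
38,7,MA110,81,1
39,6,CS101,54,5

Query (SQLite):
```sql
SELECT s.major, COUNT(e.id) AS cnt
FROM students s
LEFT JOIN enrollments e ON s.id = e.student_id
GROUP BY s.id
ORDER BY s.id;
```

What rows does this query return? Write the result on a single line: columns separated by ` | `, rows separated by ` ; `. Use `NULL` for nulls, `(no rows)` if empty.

LEFT JOIN keeps every students row; unmatched ones get NULL for enrollments columns.
Group by students.id and compute COUNT(e.id). COUNT(col) of an all-NULL group is 0.
  6: ids {6, 19, 39} → COUNT(e.id)=3
  7: ids {2, 5, 7, 10, 38} → COUNT(e.id)=5
  10: ids {3, 8, 22, 26, 28} → COUNT(e.id)=5

Econ | 3 ; Econ | 5 ; CS | 5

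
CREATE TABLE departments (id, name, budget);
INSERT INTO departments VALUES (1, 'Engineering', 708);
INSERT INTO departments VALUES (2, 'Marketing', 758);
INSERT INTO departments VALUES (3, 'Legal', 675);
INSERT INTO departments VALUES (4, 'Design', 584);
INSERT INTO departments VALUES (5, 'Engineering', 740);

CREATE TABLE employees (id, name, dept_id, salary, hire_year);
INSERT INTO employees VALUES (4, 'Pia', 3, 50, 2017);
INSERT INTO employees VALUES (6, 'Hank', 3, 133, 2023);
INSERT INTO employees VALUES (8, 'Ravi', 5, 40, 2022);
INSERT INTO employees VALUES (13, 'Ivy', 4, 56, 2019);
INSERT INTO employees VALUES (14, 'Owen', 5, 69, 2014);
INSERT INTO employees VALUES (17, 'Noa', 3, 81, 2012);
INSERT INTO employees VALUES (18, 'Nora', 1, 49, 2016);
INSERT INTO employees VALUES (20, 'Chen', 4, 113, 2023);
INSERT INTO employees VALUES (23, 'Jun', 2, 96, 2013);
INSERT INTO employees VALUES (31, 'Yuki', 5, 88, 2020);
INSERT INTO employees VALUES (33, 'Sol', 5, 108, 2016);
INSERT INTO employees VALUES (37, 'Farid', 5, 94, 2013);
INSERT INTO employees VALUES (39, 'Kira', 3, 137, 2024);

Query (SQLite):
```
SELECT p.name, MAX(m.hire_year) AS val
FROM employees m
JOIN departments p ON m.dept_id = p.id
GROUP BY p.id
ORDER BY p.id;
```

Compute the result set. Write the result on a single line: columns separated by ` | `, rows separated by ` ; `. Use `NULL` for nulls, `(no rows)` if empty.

Join each employees row to its departments via dept_id.
Group joined rows by departments.id; compute MAX(m.hire_year) per group.
  1: ids {18} → MAX(m.hire_year)=2016
  2: ids {23} → MAX(m.hire_year)=2013
  3: ids {4, 6, 17, 39} → MAX(m.hire_year)=2024
  4: ids {13, 20} → MAX(m.hire_year)=2023
  5: ids {8, 14, 31, 33, 37} → MAX(m.hire_year)=2022

Engineering | 2016 ; Marketing | 2013 ; Legal | 2024 ; Design | 2023 ; Engineering | 2022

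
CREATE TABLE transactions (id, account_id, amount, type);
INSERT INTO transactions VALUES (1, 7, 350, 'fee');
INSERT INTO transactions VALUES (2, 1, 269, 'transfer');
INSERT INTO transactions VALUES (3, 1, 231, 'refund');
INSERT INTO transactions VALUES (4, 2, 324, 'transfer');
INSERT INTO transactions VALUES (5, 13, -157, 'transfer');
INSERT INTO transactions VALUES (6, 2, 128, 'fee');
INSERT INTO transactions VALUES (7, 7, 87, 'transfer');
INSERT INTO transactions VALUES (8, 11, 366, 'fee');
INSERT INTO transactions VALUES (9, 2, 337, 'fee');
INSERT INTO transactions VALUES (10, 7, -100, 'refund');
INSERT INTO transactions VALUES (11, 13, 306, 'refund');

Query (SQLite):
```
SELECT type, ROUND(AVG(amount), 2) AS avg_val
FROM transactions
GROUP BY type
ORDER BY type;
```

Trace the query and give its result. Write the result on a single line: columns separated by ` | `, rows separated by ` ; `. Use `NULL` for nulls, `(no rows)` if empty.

Partition transactions by type; compute ROUND(AVG(amount), 2) within each group.
  fee: ids {1, 6, 8, 9} → ROUND(AVG(amount), 2)=295.25
  refund: ids {3, 10, 11} → ROUND(AVG(amount), 2)=145.67
  transfer: ids {2, 4, 5, 7} → ROUND(AVG(amount), 2)=130.75

fee | 295.25 ; refund | 145.67 ; transfer | 130.75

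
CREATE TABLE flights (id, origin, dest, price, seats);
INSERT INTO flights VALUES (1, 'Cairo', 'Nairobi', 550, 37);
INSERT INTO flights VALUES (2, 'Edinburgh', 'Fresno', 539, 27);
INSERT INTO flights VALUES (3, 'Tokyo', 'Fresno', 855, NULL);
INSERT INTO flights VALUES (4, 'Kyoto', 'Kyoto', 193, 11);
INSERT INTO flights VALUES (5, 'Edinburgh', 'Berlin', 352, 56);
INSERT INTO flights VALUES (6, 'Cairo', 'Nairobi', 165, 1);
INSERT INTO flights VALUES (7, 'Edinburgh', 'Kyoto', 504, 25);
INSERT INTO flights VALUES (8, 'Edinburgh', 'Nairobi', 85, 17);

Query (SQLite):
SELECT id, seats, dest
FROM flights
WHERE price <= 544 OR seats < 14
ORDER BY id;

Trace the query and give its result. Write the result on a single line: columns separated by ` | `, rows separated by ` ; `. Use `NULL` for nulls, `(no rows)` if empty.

2 | 27 | Fresno ; 4 | 11 | Kyoto ; 5 | 56 | Berlin ; 6 | 1 | Nairobi ; 7 | 25 | Kyoto ; 8 | 17 | Nairobi

price <= 544: ids {2, 4, 5, 6, 7, 8}
seats < 14: ids {4, 6}
Combine with OR.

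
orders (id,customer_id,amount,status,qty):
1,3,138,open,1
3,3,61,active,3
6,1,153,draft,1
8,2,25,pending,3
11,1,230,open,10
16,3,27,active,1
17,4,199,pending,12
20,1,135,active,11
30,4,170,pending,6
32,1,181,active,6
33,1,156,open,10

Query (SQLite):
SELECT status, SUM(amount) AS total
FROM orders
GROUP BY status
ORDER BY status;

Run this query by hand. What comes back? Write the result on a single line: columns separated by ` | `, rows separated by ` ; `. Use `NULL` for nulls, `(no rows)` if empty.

Partition orders by status; compute SUM(amount) within each group.
  active: ids {3, 16, 20, 32} → SUM(amount)=404
  draft: ids {6} → SUM(amount)=153
  open: ids {1, 11, 33} → SUM(amount)=524
  pending: ids {8, 17, 30} → SUM(amount)=394

active | 404 ; draft | 153 ; open | 524 ; pending | 394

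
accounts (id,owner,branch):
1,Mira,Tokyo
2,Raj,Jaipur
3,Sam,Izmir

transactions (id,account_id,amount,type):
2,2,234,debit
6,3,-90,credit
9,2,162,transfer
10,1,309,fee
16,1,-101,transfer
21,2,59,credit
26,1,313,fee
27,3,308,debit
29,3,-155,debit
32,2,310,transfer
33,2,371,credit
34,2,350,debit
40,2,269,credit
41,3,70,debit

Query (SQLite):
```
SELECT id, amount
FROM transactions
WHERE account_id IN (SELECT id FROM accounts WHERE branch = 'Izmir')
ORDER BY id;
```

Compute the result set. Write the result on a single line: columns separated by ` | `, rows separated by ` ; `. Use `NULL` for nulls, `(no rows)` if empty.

6 | -90 ; 27 | 308 ; 29 | -155 ; 41 | 70

Inner query: accounts.id where branch = 'Izmir'.
Outer: keep transactions rows whose account_id is in that set.
Inner query → {3}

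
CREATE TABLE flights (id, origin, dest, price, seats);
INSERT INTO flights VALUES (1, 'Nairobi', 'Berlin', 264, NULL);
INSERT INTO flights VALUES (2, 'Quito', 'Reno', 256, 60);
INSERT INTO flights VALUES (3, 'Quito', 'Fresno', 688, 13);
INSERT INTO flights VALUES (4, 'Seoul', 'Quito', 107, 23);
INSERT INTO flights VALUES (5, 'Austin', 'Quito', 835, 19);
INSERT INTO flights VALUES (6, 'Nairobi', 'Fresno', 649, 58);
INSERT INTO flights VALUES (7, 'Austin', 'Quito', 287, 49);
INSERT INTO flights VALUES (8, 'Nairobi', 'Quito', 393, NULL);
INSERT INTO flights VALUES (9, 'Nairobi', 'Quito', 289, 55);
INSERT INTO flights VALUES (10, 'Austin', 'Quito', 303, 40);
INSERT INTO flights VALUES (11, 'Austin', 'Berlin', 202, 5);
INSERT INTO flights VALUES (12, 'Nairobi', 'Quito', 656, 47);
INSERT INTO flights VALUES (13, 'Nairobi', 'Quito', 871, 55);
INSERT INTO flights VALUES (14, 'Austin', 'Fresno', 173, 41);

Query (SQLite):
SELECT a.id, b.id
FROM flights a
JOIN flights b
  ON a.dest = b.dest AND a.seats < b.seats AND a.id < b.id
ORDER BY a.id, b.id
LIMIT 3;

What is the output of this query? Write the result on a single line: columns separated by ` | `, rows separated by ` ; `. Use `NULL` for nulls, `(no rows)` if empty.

3 | 6 ; 3 | 14 ; 4 | 7

Pairs (a,b) with same dest, a.seats < b.seats, a.id < b.id.
dest groups: Berlin:{1,11} Fresno:{3,6,14} Quito:{4,5,7,8,9,10,12,13} Reno:{2}
Ordered by (a.id, b.id); first 3.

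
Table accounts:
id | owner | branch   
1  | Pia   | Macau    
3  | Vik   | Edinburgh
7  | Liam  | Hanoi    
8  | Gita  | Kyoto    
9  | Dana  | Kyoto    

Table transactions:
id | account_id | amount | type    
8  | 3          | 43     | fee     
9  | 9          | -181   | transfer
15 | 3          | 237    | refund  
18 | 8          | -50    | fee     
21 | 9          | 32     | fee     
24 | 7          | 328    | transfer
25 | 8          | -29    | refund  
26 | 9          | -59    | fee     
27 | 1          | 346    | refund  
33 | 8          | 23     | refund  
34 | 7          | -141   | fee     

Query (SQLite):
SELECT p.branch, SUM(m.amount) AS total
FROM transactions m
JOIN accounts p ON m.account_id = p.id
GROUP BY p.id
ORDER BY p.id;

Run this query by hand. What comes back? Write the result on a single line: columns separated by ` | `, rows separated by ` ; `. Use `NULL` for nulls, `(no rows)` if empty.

Join each transactions row to its accounts via account_id.
Group joined rows by accounts.id; compute SUM(m.amount) per group.
  1: ids {27} → SUM(m.amount)=346
  3: ids {8, 15} → SUM(m.amount)=280
  7: ids {24, 34} → SUM(m.amount)=187
  8: ids {18, 25, 33} → SUM(m.amount)=-56
  9: ids {9, 21, 26} → SUM(m.amount)=-208

Macau | 346 ; Edinburgh | 280 ; Hanoi | 187 ; Kyoto | -56 ; Kyoto | -208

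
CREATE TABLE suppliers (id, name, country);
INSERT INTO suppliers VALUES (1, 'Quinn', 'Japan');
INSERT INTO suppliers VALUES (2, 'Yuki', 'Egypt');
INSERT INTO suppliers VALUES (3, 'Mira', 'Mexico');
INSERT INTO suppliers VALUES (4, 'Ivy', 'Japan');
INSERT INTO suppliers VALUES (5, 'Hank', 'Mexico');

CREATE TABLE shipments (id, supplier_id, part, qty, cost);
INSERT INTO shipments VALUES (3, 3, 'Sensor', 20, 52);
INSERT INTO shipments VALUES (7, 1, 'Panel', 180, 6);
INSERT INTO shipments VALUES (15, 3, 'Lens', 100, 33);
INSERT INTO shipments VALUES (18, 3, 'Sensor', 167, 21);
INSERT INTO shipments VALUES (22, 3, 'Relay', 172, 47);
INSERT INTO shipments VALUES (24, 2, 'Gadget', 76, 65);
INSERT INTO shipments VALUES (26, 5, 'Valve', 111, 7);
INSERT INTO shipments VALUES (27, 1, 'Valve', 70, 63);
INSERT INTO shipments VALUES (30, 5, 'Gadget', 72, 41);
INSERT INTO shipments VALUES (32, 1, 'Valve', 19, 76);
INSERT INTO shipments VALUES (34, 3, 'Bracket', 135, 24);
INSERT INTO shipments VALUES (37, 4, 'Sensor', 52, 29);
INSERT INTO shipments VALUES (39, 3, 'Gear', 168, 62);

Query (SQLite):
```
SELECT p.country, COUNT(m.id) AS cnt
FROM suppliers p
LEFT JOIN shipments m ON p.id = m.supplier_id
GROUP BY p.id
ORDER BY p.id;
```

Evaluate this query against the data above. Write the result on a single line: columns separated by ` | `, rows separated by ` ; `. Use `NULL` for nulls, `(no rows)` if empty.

Japan | 3 ; Egypt | 1 ; Mexico | 6 ; Japan | 1 ; Mexico | 2

LEFT JOIN keeps every suppliers row; unmatched ones get NULL for shipments columns.
Group by suppliers.id and compute COUNT(m.id). COUNT(col) of an all-NULL group is 0.
  1: ids {7, 27, 32} → COUNT(m.id)=3
  2: ids {24} → COUNT(m.id)=1
  3: ids {3, 15, 18, 22, 34, 39} → COUNT(m.id)=6
  4: ids {37} → COUNT(m.id)=1
  5: ids {26, 30} → COUNT(m.id)=2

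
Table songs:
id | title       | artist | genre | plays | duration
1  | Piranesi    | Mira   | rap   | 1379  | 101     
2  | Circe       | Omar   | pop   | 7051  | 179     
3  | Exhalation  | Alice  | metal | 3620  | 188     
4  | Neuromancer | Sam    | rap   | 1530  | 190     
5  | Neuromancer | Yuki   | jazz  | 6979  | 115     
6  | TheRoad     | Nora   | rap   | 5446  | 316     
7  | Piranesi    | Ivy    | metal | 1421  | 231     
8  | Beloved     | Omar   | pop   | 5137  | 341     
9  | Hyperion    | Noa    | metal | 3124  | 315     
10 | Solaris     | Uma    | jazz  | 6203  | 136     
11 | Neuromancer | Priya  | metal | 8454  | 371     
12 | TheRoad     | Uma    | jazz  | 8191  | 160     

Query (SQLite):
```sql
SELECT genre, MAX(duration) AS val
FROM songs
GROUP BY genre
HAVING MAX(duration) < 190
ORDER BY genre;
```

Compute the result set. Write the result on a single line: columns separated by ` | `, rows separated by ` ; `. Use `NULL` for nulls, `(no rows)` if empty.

Partition songs by genre; compute MAX(duration) within each group.
HAVING: keep groups where MAX(duration) < 190.
  jazz: ids {5, 10, 12} → MAX(duration)=160
  metal: ids {3, 7, 9, 11} → MAX(duration)=371
  pop: ids {2, 8} → MAX(duration)=341
  rap: ids {1, 4, 6} → MAX(duration)=316

jazz | 160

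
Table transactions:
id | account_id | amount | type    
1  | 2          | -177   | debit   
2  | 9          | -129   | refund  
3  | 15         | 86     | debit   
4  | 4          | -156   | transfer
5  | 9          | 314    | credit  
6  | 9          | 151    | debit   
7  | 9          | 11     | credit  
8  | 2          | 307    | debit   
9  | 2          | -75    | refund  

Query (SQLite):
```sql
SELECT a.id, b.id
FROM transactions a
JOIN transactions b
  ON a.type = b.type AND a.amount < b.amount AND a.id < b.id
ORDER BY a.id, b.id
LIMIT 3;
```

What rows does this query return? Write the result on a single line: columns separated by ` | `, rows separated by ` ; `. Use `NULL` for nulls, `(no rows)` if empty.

1 | 3 ; 1 | 6 ; 1 | 8

Pairs (a,b) with same type, a.amount < b.amount, a.id < b.id.
type groups: credit:{5,7} debit:{1,3,6,8} refund:{2,9} transfer:{4}
Ordered by (a.id, b.id); first 3.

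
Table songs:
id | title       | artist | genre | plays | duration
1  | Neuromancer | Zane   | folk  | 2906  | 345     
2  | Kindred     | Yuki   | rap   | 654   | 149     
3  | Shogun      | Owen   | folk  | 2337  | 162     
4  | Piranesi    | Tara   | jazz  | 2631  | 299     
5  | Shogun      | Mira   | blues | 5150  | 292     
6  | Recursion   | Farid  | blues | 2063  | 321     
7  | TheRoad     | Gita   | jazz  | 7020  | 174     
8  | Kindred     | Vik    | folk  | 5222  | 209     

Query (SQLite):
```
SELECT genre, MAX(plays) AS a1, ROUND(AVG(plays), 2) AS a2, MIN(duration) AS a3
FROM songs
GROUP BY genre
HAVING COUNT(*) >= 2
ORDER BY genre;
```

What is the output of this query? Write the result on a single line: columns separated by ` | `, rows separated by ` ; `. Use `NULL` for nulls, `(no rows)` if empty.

blues | 5150 | 3606.5 | 292 ; folk | 5222 | 3488.33 | 162 ; jazz | 7020 | 4825.5 | 174

Group songs by genre.
Per group compute: MAX(plays), ROUND(AVG(plays), 2), MIN(duration).
HAVING: drop groups with fewer than 2 rows.
  blues: ids {5, 6} → MAX(plays)=5150, ROUND(AVG(plays), 2)=3606.5, MIN(duration)=292
  folk: ids {1, 3, 8} → MAX(plays)=5222, ROUND(AVG(plays), 2)=3488.33, MIN(duration)=162
  jazz: ids {4, 7} → MAX(plays)=7020, ROUND(AVG(plays), 2)=4825.5, MIN(duration)=174
  rap: ids {2} → MAX(plays)=654, ROUND(AVG(plays), 2)=654, MIN(duration)=149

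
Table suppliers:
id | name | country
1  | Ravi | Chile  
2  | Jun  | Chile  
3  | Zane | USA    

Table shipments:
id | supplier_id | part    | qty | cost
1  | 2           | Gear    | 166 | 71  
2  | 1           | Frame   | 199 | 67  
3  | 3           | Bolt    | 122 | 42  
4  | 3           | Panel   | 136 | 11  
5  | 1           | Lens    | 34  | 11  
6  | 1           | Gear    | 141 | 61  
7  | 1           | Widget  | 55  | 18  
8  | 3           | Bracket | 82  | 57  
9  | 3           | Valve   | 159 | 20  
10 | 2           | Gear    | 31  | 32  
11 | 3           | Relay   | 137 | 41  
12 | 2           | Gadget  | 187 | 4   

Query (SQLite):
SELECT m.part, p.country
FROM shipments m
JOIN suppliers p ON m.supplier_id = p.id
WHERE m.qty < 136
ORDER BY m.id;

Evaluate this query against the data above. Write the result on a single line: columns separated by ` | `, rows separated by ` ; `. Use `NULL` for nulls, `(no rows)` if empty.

Each shipments row matches the suppliers row where supplier_id = suppliers.id.
Then keep rows with m.qty < 136.

Bolt | USA ; Lens | Chile ; Widget | Chile ; Bracket | USA ; Gear | Chile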